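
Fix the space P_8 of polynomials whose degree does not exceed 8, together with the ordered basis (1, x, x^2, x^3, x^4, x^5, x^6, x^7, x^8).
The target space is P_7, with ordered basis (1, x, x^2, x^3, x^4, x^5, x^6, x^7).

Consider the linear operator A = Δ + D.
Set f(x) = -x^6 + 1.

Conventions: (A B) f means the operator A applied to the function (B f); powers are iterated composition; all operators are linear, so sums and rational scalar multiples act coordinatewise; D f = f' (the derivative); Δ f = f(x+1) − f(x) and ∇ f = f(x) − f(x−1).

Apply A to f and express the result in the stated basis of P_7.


Δ f = -6x^5 - 15x^4 - 20x^3 - 15x^2 - 6x - 1
D f = -6x^5
(Δ + D) f = -12x^5 - 15x^4 - 20x^3 - 15x^2 - 6x - 1

the image equals g(x) = -12x^5 - 15x^4 - 20x^3 - 15x^2 - 6x - 1


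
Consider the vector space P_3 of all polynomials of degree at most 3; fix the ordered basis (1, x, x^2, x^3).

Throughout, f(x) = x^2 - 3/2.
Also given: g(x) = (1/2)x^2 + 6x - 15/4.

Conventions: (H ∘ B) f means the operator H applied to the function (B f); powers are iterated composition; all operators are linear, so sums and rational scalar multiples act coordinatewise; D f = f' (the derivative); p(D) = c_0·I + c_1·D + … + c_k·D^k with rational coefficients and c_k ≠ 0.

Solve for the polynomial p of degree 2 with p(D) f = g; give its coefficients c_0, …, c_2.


c_0 = 1/2, c_1 = 3, c_2 = -3/2

D^0 f = x^2 - 3/2
D^1 f = 2x
D^2 f = 2
matching coefficients of g against c_0 f + c_1 Df + … from the top degree down determines the c_i
solution: c_0 = 1/2, c_1 = 3, c_2 = -3/2


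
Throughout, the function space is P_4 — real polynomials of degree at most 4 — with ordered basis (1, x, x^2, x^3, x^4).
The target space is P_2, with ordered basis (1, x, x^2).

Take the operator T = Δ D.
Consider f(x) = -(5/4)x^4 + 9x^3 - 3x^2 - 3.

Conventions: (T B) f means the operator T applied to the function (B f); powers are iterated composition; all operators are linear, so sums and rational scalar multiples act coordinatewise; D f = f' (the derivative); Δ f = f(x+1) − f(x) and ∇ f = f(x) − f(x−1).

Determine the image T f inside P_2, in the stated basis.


D f = -5x^3 + 27x^2 - 6x
Δ D f = -15x^2 + 39x + 16

the result is g(x) = -15x^2 + 39x + 16


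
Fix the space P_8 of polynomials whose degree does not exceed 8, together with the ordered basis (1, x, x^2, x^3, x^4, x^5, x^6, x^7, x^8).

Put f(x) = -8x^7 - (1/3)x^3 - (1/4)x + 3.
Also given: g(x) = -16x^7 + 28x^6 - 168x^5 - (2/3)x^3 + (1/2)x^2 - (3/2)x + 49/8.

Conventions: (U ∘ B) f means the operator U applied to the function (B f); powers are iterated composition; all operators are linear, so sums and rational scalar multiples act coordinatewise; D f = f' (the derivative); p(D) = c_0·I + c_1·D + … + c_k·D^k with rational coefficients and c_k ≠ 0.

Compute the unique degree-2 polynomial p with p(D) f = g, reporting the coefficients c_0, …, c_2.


p(D) = 2·I − (1/2)·D + (1/2)·D^2, i.e. c_0 = 2, c_1 = -1/2, c_2 = 1/2

D^0 f = -8x^7 - (1/3)x^3 - (1/4)x + 3
D^1 f = -56x^6 - x^2 - 1/4
D^2 f = -336x^5 - 2x
matching coefficients of g against c_0 f + c_1 Df + … from the top degree down determines the c_i
solution: c_0 = 2, c_1 = -1/2, c_2 = 1/2


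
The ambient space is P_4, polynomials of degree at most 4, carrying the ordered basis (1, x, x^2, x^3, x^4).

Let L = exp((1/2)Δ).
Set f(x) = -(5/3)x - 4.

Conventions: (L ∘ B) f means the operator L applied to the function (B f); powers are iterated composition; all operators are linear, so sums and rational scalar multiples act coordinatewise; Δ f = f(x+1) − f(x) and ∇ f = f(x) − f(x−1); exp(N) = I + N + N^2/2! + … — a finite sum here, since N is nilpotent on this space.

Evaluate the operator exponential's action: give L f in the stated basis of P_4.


g(x) = -(5/3)x - 29/6

order-1 term: -5/6
the series for exp((1/2)Δ) f terminates at order 1
exp((1/2)Δ) f = -(5/3)x - 29/6


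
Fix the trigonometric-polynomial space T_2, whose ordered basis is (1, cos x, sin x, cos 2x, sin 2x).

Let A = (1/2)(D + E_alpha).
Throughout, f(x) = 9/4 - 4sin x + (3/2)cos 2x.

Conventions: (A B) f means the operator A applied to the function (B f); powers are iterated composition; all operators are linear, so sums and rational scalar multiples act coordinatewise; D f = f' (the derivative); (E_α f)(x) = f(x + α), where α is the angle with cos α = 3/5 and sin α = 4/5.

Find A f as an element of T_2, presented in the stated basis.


D f = -4cos x - 3sin 2x
E_alpha f = 9/4 - (16/5)cos x - (12/5)sin x - (21/50)cos 2x - (36/25)sin 2x
(D + E_alpha) f = 9/4 - (36/5)cos x - (12/5)sin x - (21/50)cos 2x - (111/25)sin 2x
((1/2)(D + E_alpha)) f = 9/8 - (18/5)cos x - (6/5)sin x - (21/100)cos 2x - (111/50)sin 2x

the image equals g(x) = 9/8 - (18/5)cos x - (6/5)sin x - (21/100)cos 2x - (111/50)sin 2x


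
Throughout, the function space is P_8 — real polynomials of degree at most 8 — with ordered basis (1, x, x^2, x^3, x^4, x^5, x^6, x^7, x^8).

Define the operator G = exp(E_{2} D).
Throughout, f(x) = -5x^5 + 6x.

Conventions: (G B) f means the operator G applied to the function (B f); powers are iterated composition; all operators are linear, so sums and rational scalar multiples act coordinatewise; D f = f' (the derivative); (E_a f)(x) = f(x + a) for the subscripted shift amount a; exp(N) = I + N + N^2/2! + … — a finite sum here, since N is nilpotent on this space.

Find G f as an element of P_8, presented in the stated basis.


g(x) = -5x^5 - 25x^4 - 250x^3 - 1250x^2 - 3819x - 5599

order-1 term: -25x^4 - 200x^3 - 600x^2 - 800x - 394
order-2 term: -50x^3 - 600x^2 - 2400x - 3200
order-3 term: -50x^2 - 600x - 1800
order-4 term: -25x - 200
order-5 term: -5
the series for exp(E_{2} D) f terminates at order 5
exp(E_{2} D) f = -5x^5 - 25x^4 - 250x^3 - 1250x^2 - 3819x - 5599


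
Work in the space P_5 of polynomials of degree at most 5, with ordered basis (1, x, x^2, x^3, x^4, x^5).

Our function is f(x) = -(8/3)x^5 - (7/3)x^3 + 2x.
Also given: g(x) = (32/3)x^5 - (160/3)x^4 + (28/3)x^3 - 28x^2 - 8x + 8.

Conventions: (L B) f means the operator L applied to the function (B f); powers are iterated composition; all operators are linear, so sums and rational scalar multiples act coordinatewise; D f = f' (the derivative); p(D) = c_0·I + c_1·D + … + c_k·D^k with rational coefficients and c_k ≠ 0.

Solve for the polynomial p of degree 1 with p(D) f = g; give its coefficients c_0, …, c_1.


c_0 = -4, c_1 = 4

D^0 f = -(8/3)x^5 - (7/3)x^3 + 2x
D^1 f = -(40/3)x^4 - 7x^2 + 2
matching coefficients of g against c_0 f + c_1 Df + … from the top degree down determines the c_i
solution: c_0 = -4, c_1 = 4


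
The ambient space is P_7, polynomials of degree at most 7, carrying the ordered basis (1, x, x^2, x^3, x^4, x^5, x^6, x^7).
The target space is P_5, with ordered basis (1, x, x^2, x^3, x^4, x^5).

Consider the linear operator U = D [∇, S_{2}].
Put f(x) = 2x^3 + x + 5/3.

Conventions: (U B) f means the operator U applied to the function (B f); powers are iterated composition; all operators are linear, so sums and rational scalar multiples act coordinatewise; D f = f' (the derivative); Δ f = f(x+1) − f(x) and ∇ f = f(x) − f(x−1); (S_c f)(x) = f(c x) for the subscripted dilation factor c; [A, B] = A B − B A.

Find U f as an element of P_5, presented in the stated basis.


the result is g(x) = 48x - 36

S_{2} f = 16x^3 + 2x + 5/3
∇ S_{2} f = 48x^2 - 48x + 18
∇ f = 6x^2 - 6x + 3
S_{2} ∇ f = 24x^2 - 12x + 3
[∇, S_{2}] f = 24x^2 - 36x + 15
D [∇, S_{2}] f = 48x - 36


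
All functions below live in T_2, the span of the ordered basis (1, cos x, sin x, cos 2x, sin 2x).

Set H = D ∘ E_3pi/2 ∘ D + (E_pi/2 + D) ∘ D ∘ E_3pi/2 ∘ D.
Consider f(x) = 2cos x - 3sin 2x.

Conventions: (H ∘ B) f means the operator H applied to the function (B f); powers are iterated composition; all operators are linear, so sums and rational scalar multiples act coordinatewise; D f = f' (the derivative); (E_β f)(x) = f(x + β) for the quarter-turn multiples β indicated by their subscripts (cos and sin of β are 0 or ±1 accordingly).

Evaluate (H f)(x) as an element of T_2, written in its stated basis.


the image equals g(x) = -4cos x - 2sin x - 24cos 2x

D f = -2sin x - 6cos 2x
E_3pi/2 D f = 2cos x + 6cos 2x
D E_3pi/2 D f = -2sin x - 12sin 2x
D f = -2sin x - 6cos 2x
E_3pi/2 D f = 2cos x + 6cos 2x
D E_3pi/2 D f = -2sin x - 12sin 2x
E_pi/2 (D ∘ E_3pi/2 ∘ D) f = -2cos x + 12sin 2x
D (D ∘ E_3pi/2 ∘ D) f = -2cos x - 24cos 2x
(E_pi/2 + D) (D ∘ E_3pi/2 ∘ D) f = -4cos x - 24cos 2x + 12sin 2x
(D ∘ E_3pi/2 ∘ D + (E_pi/2 + D) ∘ D ∘ E_3pi/2 ∘ D) f = -4cos x - 2sin x - 24cos 2x


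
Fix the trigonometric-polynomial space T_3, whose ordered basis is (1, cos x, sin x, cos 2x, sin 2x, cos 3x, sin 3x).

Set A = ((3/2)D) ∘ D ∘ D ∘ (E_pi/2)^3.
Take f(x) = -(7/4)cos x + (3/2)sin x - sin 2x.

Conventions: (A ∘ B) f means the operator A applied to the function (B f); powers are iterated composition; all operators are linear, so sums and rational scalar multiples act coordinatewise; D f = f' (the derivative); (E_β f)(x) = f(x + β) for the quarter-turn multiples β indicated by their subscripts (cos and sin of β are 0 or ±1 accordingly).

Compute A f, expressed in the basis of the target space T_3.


the image equals g(x) = (21/8)cos x - (9/4)sin x - 12cos 2x

E_pi/2 f = (3/2)cos x + (7/4)sin x + sin 2x
E_pi/2 E_pi/2 f = (7/4)cos x - (3/2)sin x - sin 2x
E_pi/2 E_pi/2 E_pi/2 f = -(3/2)cos x - (7/4)sin x + sin 2x
D (E_pi/2)^3 f = -(7/4)cos x + (3/2)sin x + 2cos 2x
D D (E_pi/2)^3 f = (3/2)cos x + (7/4)sin x - 4sin 2x
D (D ∘ D ∘ (E_pi/2)^3) f = (7/4)cos x - (3/2)sin x - 8cos 2x
((3/2)D) (D ∘ D ∘ (E_pi/2)^3) f = (21/8)cos x - (9/4)sin x - 12cos 2x


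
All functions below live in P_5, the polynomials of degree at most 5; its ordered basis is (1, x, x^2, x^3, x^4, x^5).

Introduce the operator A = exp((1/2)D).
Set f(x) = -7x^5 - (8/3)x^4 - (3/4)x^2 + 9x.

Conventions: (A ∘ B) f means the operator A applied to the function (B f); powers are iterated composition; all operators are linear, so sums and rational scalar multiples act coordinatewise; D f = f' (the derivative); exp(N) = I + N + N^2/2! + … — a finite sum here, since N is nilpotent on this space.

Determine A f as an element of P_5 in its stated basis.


order-1 term: -(35/2)x^4 - (16/3)x^3 - (3/4)x + 9/2
order-2 term: -(35/2)x^3 - 4x^2 - 3/16
order-3 term: -(35/4)x^2 - (4/3)x
order-4 term: -(35/16)x - 1/6
order-5 term: -7/32
the series for exp((1/2)D) f terminates at order 5
exp((1/2)D) f = -7x^5 - (121/6)x^4 - (137/6)x^3 - (27/2)x^2 + (227/48)x + 377/96

the image equals g(x) = -7x^5 - (121/6)x^4 - (137/6)x^3 - (27/2)x^2 + (227/48)x + 377/96


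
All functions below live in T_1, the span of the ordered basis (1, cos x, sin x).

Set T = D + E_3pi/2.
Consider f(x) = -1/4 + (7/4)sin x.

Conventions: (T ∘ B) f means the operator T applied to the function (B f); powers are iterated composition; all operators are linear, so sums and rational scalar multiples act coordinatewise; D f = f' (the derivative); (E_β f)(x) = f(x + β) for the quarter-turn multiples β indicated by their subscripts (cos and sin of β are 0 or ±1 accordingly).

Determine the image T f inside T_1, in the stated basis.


the result is g(x) = -1/4

D f = (7/4)cos x
E_3pi/2 f = -1/4 - (7/4)cos x
(D + E_3pi/2) f = -1/4


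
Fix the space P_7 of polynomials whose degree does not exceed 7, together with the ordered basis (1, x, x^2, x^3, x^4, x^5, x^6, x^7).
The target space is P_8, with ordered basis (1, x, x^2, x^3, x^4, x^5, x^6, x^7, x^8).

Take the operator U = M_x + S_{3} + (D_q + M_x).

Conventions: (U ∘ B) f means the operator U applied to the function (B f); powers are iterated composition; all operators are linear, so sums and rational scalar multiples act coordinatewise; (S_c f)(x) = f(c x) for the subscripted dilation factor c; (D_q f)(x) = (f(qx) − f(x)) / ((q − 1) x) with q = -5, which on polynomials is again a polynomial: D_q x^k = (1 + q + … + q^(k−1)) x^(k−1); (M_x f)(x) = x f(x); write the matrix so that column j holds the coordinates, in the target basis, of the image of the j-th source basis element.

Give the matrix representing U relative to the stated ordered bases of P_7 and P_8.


the matrix is [[1, 1, 0, 0, 0, 0, 0, 0]; [2, 3, -4, 0, 0, 0, 0, 0]; [0, 2, 9, 21, 0, 0, 0, 0]; [0, 0, 2, 27, -104, 0, 0, 0]; [0, 0, 0, 2, 81, 521, 0, 0]; [0, 0, 0, 0, 2, 243, -2604, 0]; [0, 0, 0, 0, 0, 2, 729, 13021]; [0, 0, 0, 0, 0, 0, 2, 2187]; [0, 0, 0, 0, 0, 0, 0, 2]] (rows listed top to bottom)

image of 1: 2x + 1
image of x: 2x^2 + 3x + 1
image of x^2: 2x^3 + 9x^2 - 4x
image of x^3: 2x^4 + 27x^3 + 21x^2
image of x^4: 2x^5 + 81x^4 - 104x^3
image of x^5: 2x^6 + 243x^5 + 521x^4
image of x^6: 2x^7 + 729x^6 - 2604x^5
image of x^7: 2x^8 + 2187x^7 + 13021x^6
each image's coordinates form column j of the matrix


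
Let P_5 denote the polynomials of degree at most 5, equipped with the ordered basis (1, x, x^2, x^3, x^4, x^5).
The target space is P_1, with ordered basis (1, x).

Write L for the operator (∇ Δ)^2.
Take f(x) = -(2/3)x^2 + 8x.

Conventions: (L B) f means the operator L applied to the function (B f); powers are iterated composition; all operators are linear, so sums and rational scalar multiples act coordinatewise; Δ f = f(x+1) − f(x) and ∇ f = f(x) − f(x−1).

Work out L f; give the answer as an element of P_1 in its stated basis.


Δ f = -(4/3)x + 22/3
∇ Δ f = -4/3
Δ (∇ Δ) f = 0
∇ Δ (∇ Δ) f = 0

the image equals g(x) = 0


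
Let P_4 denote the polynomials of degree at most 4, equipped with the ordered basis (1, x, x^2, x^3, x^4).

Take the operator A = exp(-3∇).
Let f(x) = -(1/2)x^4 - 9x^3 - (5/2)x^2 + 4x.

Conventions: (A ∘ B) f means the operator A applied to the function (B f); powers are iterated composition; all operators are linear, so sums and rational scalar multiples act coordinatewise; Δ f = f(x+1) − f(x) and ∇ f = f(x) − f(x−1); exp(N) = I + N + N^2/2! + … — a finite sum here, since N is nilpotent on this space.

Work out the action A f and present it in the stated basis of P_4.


the result is g(x) = -(1/2)x^4 - 3x^3 + (85/2)x^2 - 191x + 633/2

order-1 term: 6x^3 + 72x^2 - 60x + 6
order-2 term: -27x^2 - 189x + 189
order-3 term: 54x + 162
order-4 term: -81/2
the series for exp(-3∇) f terminates at order 4
exp(-3∇) f = -(1/2)x^4 - 3x^3 + (85/2)x^2 - 191x + 633/2


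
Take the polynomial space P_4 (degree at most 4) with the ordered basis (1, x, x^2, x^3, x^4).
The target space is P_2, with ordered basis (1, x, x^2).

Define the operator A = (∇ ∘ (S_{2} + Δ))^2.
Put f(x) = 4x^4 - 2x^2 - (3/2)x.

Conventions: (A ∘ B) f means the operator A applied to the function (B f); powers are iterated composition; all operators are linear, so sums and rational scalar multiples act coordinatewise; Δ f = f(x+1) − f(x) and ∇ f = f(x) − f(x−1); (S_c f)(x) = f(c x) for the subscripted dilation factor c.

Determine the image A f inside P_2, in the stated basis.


g(x) = 6144x^2 - 7296x + 3200

S_{2} f = 64x^4 - 8x^2 - 3x
Δ f = 16x^3 + 24x^2 + 12x + 1/2
(S_{2} + Δ) f = 64x^4 + 16x^3 + 16x^2 + 9x + 1/2
∇ (S_{2} + Δ) f = 256x^3 - 336x^2 + 240x - 55
S_{2} (∇ ∘ (S_{2} + Δ)) f = 2048x^3 - 1344x^2 + 480x - 55
Δ (∇ ∘ (S_{2} + Δ)) f = 768x^2 + 96x + 160
(S_{2} + Δ) (∇ ∘ (S_{2} + Δ)) f = 2048x^3 - 576x^2 + 576x + 105
∇ (S_{2} + Δ) (∇ ∘ (S_{2} + Δ)) f = 6144x^2 - 7296x + 3200


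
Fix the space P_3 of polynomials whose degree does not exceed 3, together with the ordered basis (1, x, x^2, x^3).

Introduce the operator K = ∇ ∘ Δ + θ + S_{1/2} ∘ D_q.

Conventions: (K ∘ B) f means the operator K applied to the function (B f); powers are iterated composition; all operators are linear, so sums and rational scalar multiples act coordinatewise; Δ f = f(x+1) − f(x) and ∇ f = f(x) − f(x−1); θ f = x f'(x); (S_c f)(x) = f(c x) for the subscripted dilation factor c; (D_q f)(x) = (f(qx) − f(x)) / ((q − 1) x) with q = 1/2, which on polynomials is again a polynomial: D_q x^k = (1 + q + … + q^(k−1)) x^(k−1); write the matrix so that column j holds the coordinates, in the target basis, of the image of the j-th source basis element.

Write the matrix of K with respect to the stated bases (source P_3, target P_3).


image of 1: 0
image of x: x + 1
image of x^2: 2x^2 + (3/4)x + 2
image of x^3: 3x^3 + (7/16)x^2 + 6x
each image's coordinates form column j of the matrix

the matrix is [[0, 1, 2, 0]; [0, 1, 3/4, 6]; [0, 0, 2, 7/16]; [0, 0, 0, 3]] (rows listed top to bottom)


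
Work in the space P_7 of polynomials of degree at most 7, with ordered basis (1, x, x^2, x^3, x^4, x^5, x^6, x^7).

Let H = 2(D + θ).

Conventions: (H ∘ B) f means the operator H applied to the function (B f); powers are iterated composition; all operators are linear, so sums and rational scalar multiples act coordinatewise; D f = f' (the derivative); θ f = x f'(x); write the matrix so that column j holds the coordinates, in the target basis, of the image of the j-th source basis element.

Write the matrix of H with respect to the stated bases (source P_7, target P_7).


image of 1: 0
image of x: 2x + 2
image of x^2: 4x^2 + 4x
image of x^3: 6x^3 + 6x^2
image of x^4: 8x^4 + 8x^3
image of x^5: 10x^5 + 10x^4
image of x^6: 12x^6 + 12x^5
image of x^7: 14x^7 + 14x^6
each image's coordinates form column j of the matrix

the matrix is [[0, 2, 0, 0, 0, 0, 0, 0]; [0, 2, 4, 0, 0, 0, 0, 0]; [0, 0, 4, 6, 0, 0, 0, 0]; [0, 0, 0, 6, 8, 0, 0, 0]; [0, 0, 0, 0, 8, 10, 0, 0]; [0, 0, 0, 0, 0, 10, 12, 0]; [0, 0, 0, 0, 0, 0, 12, 14]; [0, 0, 0, 0, 0, 0, 0, 14]] (rows listed top to bottom)


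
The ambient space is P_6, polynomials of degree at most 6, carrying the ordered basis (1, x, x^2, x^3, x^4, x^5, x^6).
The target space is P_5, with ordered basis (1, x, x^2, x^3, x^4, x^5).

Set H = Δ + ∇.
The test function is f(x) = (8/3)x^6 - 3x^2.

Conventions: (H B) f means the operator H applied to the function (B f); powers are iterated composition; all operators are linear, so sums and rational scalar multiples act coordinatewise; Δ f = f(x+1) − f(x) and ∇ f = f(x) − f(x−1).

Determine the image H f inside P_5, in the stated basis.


the result is g(x) = 32x^5 + (320/3)x^3 + 20x

Δ f = 16x^5 + 40x^4 + (160/3)x^3 + 40x^2 + 10x - 1/3
∇ f = 16x^5 - 40x^4 + (160/3)x^3 - 40x^2 + 10x + 1/3
(Δ + ∇) f = 32x^5 + (320/3)x^3 + 20x


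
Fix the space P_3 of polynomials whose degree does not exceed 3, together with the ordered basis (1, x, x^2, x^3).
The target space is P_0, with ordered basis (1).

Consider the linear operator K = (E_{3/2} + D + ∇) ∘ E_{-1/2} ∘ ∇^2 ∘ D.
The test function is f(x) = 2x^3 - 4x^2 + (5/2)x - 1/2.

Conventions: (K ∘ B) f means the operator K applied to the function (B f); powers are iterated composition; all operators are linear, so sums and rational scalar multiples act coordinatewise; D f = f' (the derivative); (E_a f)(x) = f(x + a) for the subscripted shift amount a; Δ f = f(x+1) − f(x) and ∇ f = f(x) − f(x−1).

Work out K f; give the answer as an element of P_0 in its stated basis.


D f = 6x^2 - 8x + 5/2
∇ D f = 12x - 14
∇ ∇ D f = 12
E_{-1/2} (∇^2 ∘ D) f = 12
E_{3/2} E_{-1/2} (∇^2 ∘ D) f = 12
D E_{-1/2} (∇^2 ∘ D) f = 0
∇ E_{-1/2} (∇^2 ∘ D) f = 0
(E_{3/2} + D + ∇) E_{-1/2} (∇^2 ∘ D) f = 12

the image equals g(x) = 12


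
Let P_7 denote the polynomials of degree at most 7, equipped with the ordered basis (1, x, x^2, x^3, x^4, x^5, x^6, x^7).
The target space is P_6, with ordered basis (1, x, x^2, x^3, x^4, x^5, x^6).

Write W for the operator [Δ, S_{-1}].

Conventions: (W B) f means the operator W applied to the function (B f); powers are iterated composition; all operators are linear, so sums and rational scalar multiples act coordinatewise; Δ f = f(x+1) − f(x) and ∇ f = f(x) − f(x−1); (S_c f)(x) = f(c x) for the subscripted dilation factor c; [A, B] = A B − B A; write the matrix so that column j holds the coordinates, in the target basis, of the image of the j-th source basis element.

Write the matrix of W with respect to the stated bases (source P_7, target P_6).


image of 1: 0
image of x: -2
image of x^2: 4x
image of x^3: -6x^2 - 2
image of x^4: 8x^3 + 8x
image of x^5: -10x^4 - 20x^2 - 2
image of x^6: 12x^5 + 40x^3 + 12x
image of x^7: -14x^6 - 70x^4 - 42x^2 - 2
each image's coordinates form column j of the matrix

the matrix is [[0, -2, 0, -2, 0, -2, 0, -2]; [0, 0, 4, 0, 8, 0, 12, 0]; [0, 0, 0, -6, 0, -20, 0, -42]; [0, 0, 0, 0, 8, 0, 40, 0]; [0, 0, 0, 0, 0, -10, 0, -70]; [0, 0, 0, 0, 0, 0, 12, 0]; [0, 0, 0, 0, 0, 0, 0, -14]] (rows listed top to bottom)


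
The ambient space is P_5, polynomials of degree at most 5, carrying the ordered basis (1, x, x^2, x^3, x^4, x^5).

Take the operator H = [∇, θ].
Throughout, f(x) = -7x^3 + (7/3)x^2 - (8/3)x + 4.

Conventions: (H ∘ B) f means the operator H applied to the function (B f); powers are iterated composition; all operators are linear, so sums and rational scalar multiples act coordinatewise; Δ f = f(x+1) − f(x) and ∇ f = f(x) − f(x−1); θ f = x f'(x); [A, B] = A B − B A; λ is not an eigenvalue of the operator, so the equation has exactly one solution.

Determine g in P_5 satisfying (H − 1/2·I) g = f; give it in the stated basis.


the image equals g(x) = 14x^3 + (238/3)x^2 + (464/3)x + 68

write g with unknown coordinates in the stated basis and equate coefficients in (H − 1/2·I) g = f
solving from the highest basis element down gives g = 14x^3 + (238/3)x^2 + (464/3)x + 68
check: H g = 42x^2 + (224/3)x + 38
so H g − 1/2·g = -7x^3 + (7/3)x^2 - (8/3)x + 4 = f ✓


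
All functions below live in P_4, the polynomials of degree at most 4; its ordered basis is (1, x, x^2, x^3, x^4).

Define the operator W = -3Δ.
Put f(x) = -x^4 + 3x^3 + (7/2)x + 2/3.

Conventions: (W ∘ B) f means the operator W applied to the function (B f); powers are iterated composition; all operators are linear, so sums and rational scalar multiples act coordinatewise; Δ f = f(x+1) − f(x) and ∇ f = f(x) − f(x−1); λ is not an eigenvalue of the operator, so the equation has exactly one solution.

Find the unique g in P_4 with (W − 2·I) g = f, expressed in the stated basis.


write g with unknown coordinates in the stated basis and equate coefficients in (W − 2·I) g = f
solving from the highest basis element down gives g = (1/2)x^4 - (9/2)x^3 + (63/4)x^2 - (127/4)x + 89/3
check: W g = -6x^3 + (63/2)x^2 - 60x + 60
so W g − 2·g = -x^4 + 3x^3 + (7/2)x + 2/3 = f ✓

the result is g(x) = (1/2)x^4 - (9/2)x^3 + (63/4)x^2 - (127/4)x + 89/3


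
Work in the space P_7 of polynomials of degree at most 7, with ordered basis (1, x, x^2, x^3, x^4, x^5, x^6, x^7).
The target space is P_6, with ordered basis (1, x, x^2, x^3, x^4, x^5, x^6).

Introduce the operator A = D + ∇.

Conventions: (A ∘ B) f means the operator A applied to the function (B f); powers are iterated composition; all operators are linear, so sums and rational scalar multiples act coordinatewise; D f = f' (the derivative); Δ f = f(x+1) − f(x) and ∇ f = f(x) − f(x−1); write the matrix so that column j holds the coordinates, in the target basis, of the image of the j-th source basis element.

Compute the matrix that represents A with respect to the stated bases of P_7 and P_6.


the matrix is [[0, 2, -1, 1, -1, 1, -1, 1]; [0, 0, 4, -3, 4, -5, 6, -7]; [0, 0, 0, 6, -6, 10, -15, 21]; [0, 0, 0, 0, 8, -10, 20, -35]; [0, 0, 0, 0, 0, 10, -15, 35]; [0, 0, 0, 0, 0, 0, 12, -21]; [0, 0, 0, 0, 0, 0, 0, 14]] (rows listed top to bottom)

image of 1: 0
image of x: 2
image of x^2: 4x - 1
image of x^3: 6x^2 - 3x + 1
image of x^4: 8x^3 - 6x^2 + 4x - 1
image of x^5: 10x^4 - 10x^3 + 10x^2 - 5x + 1
image of x^6: 12x^5 - 15x^4 + 20x^3 - 15x^2 + 6x - 1
image of x^7: 14x^6 - 21x^5 + 35x^4 - 35x^3 + 21x^2 - 7x + 1
each image's coordinates form column j of the matrix


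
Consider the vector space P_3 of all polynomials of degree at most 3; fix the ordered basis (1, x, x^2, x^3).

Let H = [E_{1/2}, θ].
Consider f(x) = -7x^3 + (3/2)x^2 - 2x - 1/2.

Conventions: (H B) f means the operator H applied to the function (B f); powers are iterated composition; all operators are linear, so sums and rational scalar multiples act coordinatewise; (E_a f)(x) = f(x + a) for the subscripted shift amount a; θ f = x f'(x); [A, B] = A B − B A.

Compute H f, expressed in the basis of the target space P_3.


θ f = -21x^3 + 3x^2 - 2x
E_{1/2} θ f = -21x^3 - (57/2)x^2 - (59/4)x - 23/8
E_{1/2} f = -7x^3 - 9x^2 - (23/4)x - 2
θ E_{1/2} f = -21x^3 - 18x^2 - (23/4)x
[E_{1/2}, θ] f = -(21/2)x^2 - 9x - 23/8

the result is g(x) = -(21/2)x^2 - 9x - 23/8


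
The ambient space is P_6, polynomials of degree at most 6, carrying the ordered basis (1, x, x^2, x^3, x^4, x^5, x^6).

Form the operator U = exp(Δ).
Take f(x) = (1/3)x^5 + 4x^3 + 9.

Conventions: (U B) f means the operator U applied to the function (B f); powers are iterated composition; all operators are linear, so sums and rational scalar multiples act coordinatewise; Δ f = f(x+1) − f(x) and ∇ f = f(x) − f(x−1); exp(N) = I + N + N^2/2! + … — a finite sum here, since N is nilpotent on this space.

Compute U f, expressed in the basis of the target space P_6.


order-1 term: (5/3)x^4 + (10/3)x^3 + (46/3)x^2 + (41/3)x + 13/3
order-2 term: (10/3)x^3 + 10x^2 + (71/3)x + 17
order-3 term: (10/3)x^2 + 10x + 37/3
order-4 term: (5/3)x + 10/3
order-5 term: 1/3
the series for exp(Δ) f terminates at order 5
exp(Δ) f = (1/3)x^5 + (5/3)x^4 + (32/3)x^3 + (86/3)x^2 + 49x + 139/3

the result is g(x) = (1/3)x^5 + (5/3)x^4 + (32/3)x^3 + (86/3)x^2 + 49x + 139/3


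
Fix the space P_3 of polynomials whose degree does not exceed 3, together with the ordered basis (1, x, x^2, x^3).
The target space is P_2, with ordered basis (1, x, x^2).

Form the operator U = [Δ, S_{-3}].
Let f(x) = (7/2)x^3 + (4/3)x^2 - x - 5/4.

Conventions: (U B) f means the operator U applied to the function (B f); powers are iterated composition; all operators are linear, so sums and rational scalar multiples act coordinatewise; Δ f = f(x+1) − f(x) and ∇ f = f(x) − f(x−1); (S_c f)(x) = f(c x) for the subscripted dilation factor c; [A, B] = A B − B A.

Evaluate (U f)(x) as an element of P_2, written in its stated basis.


the image equals g(x) = -378x^2 - 220x - 250/3

S_{-3} f = -(189/2)x^3 + 12x^2 + 3x - 5/4
Δ S_{-3} f = -(567/2)x^2 - (519/2)x - 159/2
Δ f = (21/2)x^2 + (79/6)x + 23/6
S_{-3} Δ f = (189/2)x^2 - (79/2)x + 23/6
[Δ, S_{-3}] f = -378x^2 - 220x - 250/3


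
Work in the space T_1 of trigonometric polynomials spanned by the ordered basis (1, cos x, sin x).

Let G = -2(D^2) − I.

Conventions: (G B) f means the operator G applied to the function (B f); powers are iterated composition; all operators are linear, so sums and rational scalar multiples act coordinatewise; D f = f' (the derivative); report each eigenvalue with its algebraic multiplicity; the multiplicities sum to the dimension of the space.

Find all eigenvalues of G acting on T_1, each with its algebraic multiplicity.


image of 1: -1
image of cos x: cos x
image of sin x: sin x
the matrix is diagonal; its diagonal is (-1, 1, 1)
for a triangular matrix the eigenvalues are the diagonal entries, with algebraic multiplicity their repetition count

λ = -1 (multiplicity 1), λ = 1 (multiplicity 2)


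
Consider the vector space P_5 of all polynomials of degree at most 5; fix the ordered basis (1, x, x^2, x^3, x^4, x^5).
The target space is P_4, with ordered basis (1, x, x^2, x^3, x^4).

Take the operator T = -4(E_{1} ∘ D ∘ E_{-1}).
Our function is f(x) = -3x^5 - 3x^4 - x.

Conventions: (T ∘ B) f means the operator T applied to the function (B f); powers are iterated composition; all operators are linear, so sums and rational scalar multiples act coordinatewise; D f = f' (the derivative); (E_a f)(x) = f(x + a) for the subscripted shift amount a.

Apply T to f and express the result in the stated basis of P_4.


E_{-1} f = -3x^5 + 12x^4 - 18x^3 + 12x^2 - 4x + 1
D E_{-1} f = -15x^4 + 48x^3 - 54x^2 + 24x - 4
E_{1} D E_{-1} f = -15x^4 - 12x^3 - 1
(-4(E_{1} ∘ D ∘ E_{-1})) f = 60x^4 + 48x^3 + 4

g(x) = 60x^4 + 48x^3 + 4


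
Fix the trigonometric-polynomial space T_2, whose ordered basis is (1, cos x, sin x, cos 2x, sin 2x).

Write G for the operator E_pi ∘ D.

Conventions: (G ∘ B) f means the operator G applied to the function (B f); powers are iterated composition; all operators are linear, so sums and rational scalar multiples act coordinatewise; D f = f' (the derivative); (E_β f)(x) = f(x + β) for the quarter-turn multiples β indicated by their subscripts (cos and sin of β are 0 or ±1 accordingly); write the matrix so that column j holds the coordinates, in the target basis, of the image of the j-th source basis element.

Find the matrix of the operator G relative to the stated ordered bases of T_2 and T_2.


the matrix is [[0, 0, 0, 0, 0]; [0, 0, -1, 0, 0]; [0, 1, 0, 0, 0]; [0, 0, 0, 0, 2]; [0, 0, 0, -2, 0]] (rows listed top to bottom)

image of 1: 0
image of cos x: sin x
image of sin x: -cos x
image of cos 2x: -2sin 2x
image of sin 2x: 2cos 2x
each image's coordinates form column j of the matrix


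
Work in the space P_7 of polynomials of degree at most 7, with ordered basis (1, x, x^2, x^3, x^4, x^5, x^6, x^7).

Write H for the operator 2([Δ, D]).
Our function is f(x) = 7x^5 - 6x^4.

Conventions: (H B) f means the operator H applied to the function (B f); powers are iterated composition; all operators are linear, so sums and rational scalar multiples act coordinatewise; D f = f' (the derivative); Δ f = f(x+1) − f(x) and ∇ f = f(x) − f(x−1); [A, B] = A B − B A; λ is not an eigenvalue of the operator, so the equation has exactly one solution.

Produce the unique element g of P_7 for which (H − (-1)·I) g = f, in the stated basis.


the result is g(x) = 7x^5 - 6x^4

write g with unknown coordinates in the stated basis and equate coefficients in (H − (-1)·I) g = f
solving from the highest basis element down gives g = 7x^5 - 6x^4
check: H g = 0
so H g − (-1)·g = 7x^5 - 6x^4 = f ✓


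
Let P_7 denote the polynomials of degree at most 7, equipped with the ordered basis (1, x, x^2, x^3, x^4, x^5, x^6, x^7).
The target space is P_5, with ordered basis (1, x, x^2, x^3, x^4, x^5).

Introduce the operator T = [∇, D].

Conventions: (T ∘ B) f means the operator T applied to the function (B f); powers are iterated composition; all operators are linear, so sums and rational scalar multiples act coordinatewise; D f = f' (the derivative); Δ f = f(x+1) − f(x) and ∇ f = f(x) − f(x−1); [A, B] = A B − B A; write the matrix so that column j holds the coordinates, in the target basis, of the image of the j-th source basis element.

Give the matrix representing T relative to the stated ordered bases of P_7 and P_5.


image of 1: 0
image of x: 0
image of x^2: 0
image of x^3: 0
image of x^4: 0
image of x^5: 0
image of x^6: 0
image of x^7: 0
each image's coordinates form column j of the matrix

the matrix is [[0, 0, 0, 0, 0, 0, 0, 0]; [0, 0, 0, 0, 0, 0, 0, 0]; [0, 0, 0, 0, 0, 0, 0, 0]; [0, 0, 0, 0, 0, 0, 0, 0]; [0, 0, 0, 0, 0, 0, 0, 0]; [0, 0, 0, 0, 0, 0, 0, 0]] (rows listed top to bottom)


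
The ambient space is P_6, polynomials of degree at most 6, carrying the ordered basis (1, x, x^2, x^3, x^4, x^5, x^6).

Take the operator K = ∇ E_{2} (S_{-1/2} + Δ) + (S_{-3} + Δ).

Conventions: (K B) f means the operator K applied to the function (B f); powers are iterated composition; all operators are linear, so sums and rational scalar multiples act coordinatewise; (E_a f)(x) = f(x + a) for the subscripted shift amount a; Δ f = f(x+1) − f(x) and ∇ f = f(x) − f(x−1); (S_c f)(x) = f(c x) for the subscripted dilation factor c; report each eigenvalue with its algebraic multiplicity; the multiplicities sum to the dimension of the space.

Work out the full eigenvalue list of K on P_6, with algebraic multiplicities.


image of 1: 1
image of x: -3x + 1/2
image of x^2: 9x^2 + (5/2)x + 15/4
image of x^3: -27x^3 + (21/8)x^2 + (63/8)x + 97/8
image of x^4: 81x^4 + (17/4)x^3 + (153/8)x^2 + (215/4)x + 831/16
image of x^5: -243x^5 + (155/32)x^4 + (465/16)x^3 + (2045/16)x^2 + (8085/32)x + 5761/32
image of x^6: 729x^6 + (195/32)x^5 + (2925/64)x^4 + (4195/16)x^3 + (49185/64)x^2 + (34845/32)x + 38655/64
the matrix is upper triangular; its diagonal is (1, -3, 9, -27, 81, -243, 729)
for a triangular matrix the eigenvalues are the diagonal entries, with algebraic multiplicity their repetition count

λ = -243 (multiplicity 1), λ = -27 (multiplicity 1), λ = -3 (multiplicity 1), λ = 1 (multiplicity 1), λ = 9 (multiplicity 1), λ = 81 (multiplicity 1), λ = 729 (multiplicity 1)


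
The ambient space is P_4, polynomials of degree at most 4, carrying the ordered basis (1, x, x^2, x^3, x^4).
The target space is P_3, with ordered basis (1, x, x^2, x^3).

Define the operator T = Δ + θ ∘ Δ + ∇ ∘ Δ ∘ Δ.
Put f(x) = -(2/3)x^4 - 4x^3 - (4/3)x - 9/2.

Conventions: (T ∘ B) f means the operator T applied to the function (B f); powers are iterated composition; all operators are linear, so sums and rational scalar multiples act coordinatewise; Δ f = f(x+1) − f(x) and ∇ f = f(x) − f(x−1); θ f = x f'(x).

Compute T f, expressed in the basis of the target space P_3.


Δ f = -(8/3)x^3 - 16x^2 - (44/3)x - 6
Δ f = -(8/3)x^3 - 16x^2 - (44/3)x - 6
θ Δ f = -8x^3 - 32x^2 - (44/3)x
Δ f = -(8/3)x^3 - 16x^2 - (44/3)x - 6
Δ Δ f = -8x^2 - 40x - 100/3
∇ Δ Δ f = -16x - 32
(Δ + θ ∘ Δ + ∇ ∘ Δ ∘ Δ) f = -(32/3)x^3 - 48x^2 - (136/3)x - 38

the image equals g(x) = -(32/3)x^3 - 48x^2 - (136/3)x - 38


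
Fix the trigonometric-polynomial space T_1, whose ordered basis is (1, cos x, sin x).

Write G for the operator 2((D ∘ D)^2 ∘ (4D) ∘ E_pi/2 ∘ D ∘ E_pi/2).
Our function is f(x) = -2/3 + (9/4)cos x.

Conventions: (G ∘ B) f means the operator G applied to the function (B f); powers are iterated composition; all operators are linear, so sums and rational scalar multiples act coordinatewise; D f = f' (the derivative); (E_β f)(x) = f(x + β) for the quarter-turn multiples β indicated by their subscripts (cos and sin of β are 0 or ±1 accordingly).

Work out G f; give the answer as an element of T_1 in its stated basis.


the result is g(x) = 18cos x

E_pi/2 f = -2/3 - (9/4)sin x
D E_pi/2 f = -(9/4)cos x
E_pi/2 D E_pi/2 f = (9/4)sin x
D (E_pi/2 ∘ D) E_pi/2 f = (9/4)cos x
(4D) (E_pi/2 ∘ D) E_pi/2 f = 9cos x
D ((4D) ∘ E_pi/2 ∘ D) E_pi/2 f = -9sin x
D D ((4D) ∘ E_pi/2 ∘ D) E_pi/2 f = -9cos x
D (D ∘ D) ((4D) ∘ E_pi/2 ∘ D) E_pi/2 f = 9sin x
D D (D ∘ D) ((4D) ∘ E_pi/2 ∘ D) E_pi/2 f = 9cos x
(2((D ∘ D)^2 ∘ (4D) ∘ E_pi/2 ∘ D ∘ E_pi/2)) f = 18cos x


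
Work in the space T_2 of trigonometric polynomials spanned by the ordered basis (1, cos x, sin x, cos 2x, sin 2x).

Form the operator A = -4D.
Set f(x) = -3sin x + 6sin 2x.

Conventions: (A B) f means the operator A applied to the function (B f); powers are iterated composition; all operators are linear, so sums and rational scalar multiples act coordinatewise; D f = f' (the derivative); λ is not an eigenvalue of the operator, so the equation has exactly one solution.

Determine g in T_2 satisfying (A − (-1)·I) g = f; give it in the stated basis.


write g with unknown coordinates in the stated basis and equate coefficients in (A − (-1)·I) g = f
solving from the highest basis element down gives g = -(12/17)cos x - (3/17)sin x + (48/65)cos 2x + (6/65)sin 2x
check: A g = (12/17)cos x - (48/17)sin x - (48/65)cos 2x + (384/65)sin 2x
so A g − (-1)·g = -3sin x + 6sin 2x = f ✓

the image equals g(x) = -(12/17)cos x - (3/17)sin x + (48/65)cos 2x + (6/65)sin 2x


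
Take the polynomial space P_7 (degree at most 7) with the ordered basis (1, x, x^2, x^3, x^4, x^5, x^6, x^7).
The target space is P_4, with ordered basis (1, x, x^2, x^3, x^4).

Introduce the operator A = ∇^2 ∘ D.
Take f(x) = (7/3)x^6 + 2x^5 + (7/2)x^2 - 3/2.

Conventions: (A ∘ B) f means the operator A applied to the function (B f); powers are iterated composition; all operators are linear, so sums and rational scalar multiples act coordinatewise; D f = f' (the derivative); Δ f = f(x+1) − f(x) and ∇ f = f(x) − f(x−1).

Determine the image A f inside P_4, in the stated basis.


the result is g(x) = 280x^3 - 720x^2 + 740x - 280

D f = 14x^5 + 10x^4 + 7x
∇ D f = 70x^4 - 100x^3 + 80x^2 - 30x + 11
∇ ∇ D f = 280x^3 - 720x^2 + 740x - 280


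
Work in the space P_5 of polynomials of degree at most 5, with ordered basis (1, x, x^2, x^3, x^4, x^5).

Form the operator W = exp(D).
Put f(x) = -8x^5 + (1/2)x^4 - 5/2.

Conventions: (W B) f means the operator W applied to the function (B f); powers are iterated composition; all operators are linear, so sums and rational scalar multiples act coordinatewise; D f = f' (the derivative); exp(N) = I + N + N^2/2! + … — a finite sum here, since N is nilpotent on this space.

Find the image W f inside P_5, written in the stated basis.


order-1 term: -40x^4 + 2x^3
order-2 term: -80x^3 + 3x^2
order-3 term: -80x^2 + 2x
order-4 term: -40x + 1/2
order-5 term: -8
the series for exp(D) f terminates at order 5
exp(D) f = -8x^5 - (79/2)x^4 - 78x^3 - 77x^2 - 38x - 10

the result is g(x) = -8x^5 - (79/2)x^4 - 78x^3 - 77x^2 - 38x - 10


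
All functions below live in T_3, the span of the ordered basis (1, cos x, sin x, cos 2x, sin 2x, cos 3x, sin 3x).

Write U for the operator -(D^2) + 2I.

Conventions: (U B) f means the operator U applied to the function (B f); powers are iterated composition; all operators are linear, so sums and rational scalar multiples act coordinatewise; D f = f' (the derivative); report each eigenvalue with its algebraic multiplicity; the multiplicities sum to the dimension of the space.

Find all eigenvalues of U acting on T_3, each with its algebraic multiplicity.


λ = 2 (multiplicity 1), λ = 3 (multiplicity 2), λ = 6 (multiplicity 2), λ = 11 (multiplicity 2)

image of 1: 2
image of cos x: 3cos x
image of sin x: 3sin x
image of cos 2x: 6cos 2x
image of sin 2x: 6sin 2x
image of cos 3x: 11cos 3x
image of sin 3x: 11sin 3x
the matrix is diagonal; its diagonal is (2, 3, 3, 6, 6, 11, 11)
for a triangular matrix the eigenvalues are the diagonal entries, with algebraic multiplicity their repetition count


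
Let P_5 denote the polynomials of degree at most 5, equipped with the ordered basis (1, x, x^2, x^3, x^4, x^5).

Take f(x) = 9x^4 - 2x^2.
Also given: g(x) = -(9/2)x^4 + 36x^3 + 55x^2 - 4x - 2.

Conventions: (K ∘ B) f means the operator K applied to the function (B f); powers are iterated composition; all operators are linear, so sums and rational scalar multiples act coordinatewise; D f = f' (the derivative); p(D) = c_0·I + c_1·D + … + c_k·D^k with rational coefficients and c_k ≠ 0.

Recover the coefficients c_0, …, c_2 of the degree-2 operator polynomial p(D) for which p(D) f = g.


D^0 f = 9x^4 - 2x^2
D^1 f = 36x^3 - 4x
D^2 f = 108x^2 - 4
matching coefficients of g against c_0 f + c_1 Df + … from the top degree down determines the c_i
solution: c_0 = -1/2, c_1 = 1, c_2 = 1/2

c_0 = -1/2, c_1 = 1, c_2 = 1/2


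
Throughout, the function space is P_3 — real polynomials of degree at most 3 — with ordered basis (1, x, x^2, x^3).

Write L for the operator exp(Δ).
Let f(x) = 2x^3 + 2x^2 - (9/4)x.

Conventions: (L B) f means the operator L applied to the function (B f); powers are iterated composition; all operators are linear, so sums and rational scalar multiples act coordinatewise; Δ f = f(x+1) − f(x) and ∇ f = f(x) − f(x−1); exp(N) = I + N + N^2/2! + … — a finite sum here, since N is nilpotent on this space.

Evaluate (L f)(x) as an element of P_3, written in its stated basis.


g(x) = 2x^3 + 8x^2 + (55/4)x + 47/4

order-1 term: 6x^2 + 10x + 7/4
order-2 term: 6x + 8
order-3 term: 2
the series for exp(Δ) f terminates at order 3
exp(Δ) f = 2x^3 + 8x^2 + (55/4)x + 47/4


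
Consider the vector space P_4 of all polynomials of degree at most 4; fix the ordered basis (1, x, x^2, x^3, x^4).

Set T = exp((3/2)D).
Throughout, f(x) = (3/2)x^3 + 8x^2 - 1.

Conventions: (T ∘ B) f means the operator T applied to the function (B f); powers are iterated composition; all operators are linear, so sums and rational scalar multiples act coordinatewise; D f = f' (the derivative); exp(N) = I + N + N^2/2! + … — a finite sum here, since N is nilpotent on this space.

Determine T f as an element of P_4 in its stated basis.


g(x) = (3/2)x^3 + (59/4)x^2 + (273/8)x + 353/16

order-1 term: (27/4)x^2 + 24x
order-2 term: (81/8)x + 18
order-3 term: 81/16
the series for exp((3/2)D) f terminates at order 3
exp((3/2)D) f = (3/2)x^3 + (59/4)x^2 + (273/8)x + 353/16
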